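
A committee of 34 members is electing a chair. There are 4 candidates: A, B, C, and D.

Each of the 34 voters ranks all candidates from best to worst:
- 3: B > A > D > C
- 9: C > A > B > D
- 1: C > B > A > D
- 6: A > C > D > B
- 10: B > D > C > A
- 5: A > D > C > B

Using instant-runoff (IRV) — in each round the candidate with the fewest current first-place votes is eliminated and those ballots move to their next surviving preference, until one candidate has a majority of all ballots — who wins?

Round 1: A 11, B 13, C 10, D 0. D eliminated.
Round 2: A 11, B 13, C 10. C eliminated.
Round 3: A 20, B 14. A has a majority (≥18).

A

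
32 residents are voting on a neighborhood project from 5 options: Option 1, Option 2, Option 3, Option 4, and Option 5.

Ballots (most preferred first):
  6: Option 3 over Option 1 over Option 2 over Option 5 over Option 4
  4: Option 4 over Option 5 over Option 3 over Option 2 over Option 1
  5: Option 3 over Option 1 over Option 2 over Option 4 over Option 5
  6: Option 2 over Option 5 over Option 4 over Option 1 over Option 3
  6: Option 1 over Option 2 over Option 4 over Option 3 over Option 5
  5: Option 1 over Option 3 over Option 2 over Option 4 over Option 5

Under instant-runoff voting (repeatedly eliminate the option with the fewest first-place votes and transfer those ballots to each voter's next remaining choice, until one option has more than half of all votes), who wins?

Round 1: Option 1 11, Option 2 6, Option 3 11, Option 4 4, Option 5 0. Option 5 eliminated.
Round 2: Option 1 11, Option 2 6, Option 3 11, Option 4 4. Option 4 eliminated.
Round 3: Option 1 11, Option 2 6, Option 3 15. Option 2 eliminated.
Round 4: Option 1 17, Option 3 15. Option 1 has a majority (≥17).

Option 1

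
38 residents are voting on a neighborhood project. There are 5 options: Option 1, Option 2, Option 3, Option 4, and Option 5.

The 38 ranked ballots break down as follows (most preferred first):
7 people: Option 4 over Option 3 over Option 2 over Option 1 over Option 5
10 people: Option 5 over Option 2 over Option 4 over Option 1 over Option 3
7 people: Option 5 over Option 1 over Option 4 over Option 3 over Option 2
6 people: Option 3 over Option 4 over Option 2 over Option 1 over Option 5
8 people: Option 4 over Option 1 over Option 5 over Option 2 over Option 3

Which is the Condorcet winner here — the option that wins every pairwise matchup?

Option 4 vs Option 1: 31–7
Option 4 vs Option 2: 28–10
Option 4 vs Option 3: 32–6
Option 4 vs Option 5: 21–17
Option 4 beats every other option.

Option 4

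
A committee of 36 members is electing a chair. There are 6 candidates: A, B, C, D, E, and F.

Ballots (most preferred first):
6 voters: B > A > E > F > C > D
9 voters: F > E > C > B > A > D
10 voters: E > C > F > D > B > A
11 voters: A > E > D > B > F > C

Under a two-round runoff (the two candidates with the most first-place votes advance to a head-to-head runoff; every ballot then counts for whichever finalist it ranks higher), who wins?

E

Round 1 first-place votes: A 11, B 6, C 0, D 0, E 10, F 9. A and E advance.
Runoff: A is ranked above E on 17 ballots, E above A on 19.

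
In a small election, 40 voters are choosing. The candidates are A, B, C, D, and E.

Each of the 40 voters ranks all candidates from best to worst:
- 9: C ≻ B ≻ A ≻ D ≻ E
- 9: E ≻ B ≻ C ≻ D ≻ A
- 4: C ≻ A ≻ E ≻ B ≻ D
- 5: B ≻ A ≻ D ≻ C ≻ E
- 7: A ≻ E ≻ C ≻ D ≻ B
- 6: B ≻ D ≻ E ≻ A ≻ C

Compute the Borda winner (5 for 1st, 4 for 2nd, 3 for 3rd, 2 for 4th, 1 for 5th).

B

A: 9×3 + 9×1 + 4×4 + 5×4 + 7×5 + 6×2 = 119
B: 9×4 + 9×4 + 4×2 + 5×5 + 7×1 + 6×5 = 142
C: 9×5 + 9×3 + 4×5 + 5×2 + 7×3 + 6×1 = 129
D: 9×2 + 9×2 + 4×1 + 5×3 + 7×2 + 6×4 = 93
E: 9×1 + 9×5 + 4×3 + 5×1 + 7×4 + 6×3 = 117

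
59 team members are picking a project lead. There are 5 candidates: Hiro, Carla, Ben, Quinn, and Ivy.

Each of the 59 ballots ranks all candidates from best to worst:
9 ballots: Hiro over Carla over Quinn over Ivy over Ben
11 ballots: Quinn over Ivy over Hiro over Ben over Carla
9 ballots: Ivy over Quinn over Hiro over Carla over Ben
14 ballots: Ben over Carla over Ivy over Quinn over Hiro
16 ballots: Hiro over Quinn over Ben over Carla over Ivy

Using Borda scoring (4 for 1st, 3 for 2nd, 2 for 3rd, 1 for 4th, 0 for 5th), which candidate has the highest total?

Quinn

Hiro: 9×4 + 11×2 + 9×2 + 14×0 + 16×4 = 140
Carla: 9×3 + 11×0 + 9×1 + 14×3 + 16×1 = 94
Ben: 9×0 + 11×1 + 9×0 + 14×4 + 16×2 = 99
Quinn: 9×2 + 11×4 + 9×3 + 14×1 + 16×3 = 151
Ivy: 9×1 + 11×3 + 9×4 + 14×2 + 16×0 = 106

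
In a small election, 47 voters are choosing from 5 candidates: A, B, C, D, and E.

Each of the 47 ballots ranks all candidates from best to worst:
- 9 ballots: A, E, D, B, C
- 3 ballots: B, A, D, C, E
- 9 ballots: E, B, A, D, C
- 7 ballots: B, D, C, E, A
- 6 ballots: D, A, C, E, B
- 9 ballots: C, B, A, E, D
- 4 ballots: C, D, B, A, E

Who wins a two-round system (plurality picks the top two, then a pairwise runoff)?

B

Round 1 first-place votes: A 9, B 10, C 13, D 6, E 9. C and B advance.
Runoff: C is ranked above B on 19 ballots, B above C on 28.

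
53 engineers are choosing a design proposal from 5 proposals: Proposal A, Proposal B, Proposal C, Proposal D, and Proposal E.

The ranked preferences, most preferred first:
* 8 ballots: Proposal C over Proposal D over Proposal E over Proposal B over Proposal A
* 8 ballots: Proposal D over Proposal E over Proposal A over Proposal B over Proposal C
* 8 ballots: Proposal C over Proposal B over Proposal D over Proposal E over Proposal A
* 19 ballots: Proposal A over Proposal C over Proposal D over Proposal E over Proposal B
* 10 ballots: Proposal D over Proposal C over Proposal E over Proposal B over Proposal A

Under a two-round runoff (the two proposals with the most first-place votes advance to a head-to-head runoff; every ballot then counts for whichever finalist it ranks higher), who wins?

Proposal D

Round 1 first-place votes: Proposal A 19, Proposal B 0, Proposal C 16, Proposal D 18, Proposal E 0. Proposal A and Proposal D advance.
Runoff: Proposal A is ranked above Proposal D on 19 ballots, Proposal D above Proposal A on 34.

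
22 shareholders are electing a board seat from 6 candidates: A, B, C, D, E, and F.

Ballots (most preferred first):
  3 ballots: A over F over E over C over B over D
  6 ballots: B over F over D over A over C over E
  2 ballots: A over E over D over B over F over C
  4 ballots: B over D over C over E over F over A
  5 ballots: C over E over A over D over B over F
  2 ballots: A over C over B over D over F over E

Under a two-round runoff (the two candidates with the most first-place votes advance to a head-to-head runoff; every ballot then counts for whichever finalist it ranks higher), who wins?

Round 1 first-place votes: A 7, B 10, C 5, D 0, E 0, F 0. B and A advance.
Runoff: B is ranked above A on 10 ballots, A above B on 12.

A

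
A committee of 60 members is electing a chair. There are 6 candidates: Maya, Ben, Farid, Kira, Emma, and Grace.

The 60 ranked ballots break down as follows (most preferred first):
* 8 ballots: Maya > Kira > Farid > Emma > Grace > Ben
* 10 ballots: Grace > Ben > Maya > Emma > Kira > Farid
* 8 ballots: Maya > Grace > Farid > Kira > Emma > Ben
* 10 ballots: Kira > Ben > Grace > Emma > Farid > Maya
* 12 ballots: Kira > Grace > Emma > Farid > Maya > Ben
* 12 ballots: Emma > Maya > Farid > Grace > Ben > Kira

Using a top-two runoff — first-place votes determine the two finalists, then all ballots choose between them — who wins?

Maya

Round 1 first-place votes: Maya 16, Ben 0, Farid 0, Kira 22, Emma 12, Grace 10. Kira and Maya advance.
Runoff: Kira is ranked above Maya on 22 ballots, Maya above Kira on 38.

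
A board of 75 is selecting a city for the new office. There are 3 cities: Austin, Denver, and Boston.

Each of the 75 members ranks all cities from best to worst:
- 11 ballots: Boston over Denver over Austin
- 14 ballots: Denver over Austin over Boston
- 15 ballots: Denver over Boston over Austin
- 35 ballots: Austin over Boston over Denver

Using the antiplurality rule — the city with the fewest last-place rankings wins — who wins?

Last-place votes: Austin 26, Denver 35, Boston 14.

Boston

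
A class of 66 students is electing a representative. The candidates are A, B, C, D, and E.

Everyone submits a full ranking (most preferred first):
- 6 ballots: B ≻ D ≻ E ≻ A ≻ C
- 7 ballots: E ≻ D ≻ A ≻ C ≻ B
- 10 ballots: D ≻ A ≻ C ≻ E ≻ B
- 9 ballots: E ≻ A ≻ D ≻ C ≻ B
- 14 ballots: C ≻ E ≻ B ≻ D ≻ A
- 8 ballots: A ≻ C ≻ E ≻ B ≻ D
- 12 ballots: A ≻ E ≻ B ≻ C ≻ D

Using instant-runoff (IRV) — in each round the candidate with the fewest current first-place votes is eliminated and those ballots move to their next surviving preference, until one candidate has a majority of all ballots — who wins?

Round 1: A 20, B 6, C 14, D 10, E 16. B eliminated.
Round 2: A 20, C 14, D 16, E 16. C eliminated.
Round 3: A 20, D 16, E 30. D eliminated.
Round 4: A 30, E 36. E has a majority (≥34).

E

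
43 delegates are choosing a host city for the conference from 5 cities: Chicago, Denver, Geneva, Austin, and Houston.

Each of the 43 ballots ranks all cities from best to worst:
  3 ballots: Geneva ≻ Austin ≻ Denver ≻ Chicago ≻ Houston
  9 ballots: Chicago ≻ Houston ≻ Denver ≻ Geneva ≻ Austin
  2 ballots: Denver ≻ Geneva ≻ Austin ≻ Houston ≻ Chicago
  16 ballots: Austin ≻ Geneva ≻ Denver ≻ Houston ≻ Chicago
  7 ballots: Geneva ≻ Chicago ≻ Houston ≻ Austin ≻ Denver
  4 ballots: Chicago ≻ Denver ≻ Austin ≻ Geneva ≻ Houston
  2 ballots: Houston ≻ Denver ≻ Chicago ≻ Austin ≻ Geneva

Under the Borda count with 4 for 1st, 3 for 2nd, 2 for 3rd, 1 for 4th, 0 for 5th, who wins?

Geneva

Chicago: 3×1 + 9×4 + 2×0 + 16×0 + 7×3 + 4×4 + 2×2 = 80
Denver: 3×2 + 9×2 + 2×4 + 16×2 + 7×0 + 4×3 + 2×3 = 82
Geneva: 3×4 + 9×1 + 2×3 + 16×3 + 7×4 + 4×1 + 2×0 = 107
Austin: 3×3 + 9×0 + 2×2 + 16×4 + 7×1 + 4×2 + 2×1 = 94
Houston: 3×0 + 9×3 + 2×1 + 16×1 + 7×2 + 4×0 + 2×4 = 67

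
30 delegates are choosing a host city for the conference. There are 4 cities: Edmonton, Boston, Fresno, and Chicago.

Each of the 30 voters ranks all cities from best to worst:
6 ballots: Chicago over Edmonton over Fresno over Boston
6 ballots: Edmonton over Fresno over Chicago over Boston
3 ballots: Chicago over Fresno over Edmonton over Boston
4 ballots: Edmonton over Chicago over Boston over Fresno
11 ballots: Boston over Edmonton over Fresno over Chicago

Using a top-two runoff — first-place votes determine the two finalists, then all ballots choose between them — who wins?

Round 1 first-place votes: Edmonton 10, Boston 11, Fresno 0, Chicago 9. Boston and Edmonton advance.
Runoff: Boston is ranked above Edmonton on 11 ballots, Edmonton above Boston on 19.

Edmonton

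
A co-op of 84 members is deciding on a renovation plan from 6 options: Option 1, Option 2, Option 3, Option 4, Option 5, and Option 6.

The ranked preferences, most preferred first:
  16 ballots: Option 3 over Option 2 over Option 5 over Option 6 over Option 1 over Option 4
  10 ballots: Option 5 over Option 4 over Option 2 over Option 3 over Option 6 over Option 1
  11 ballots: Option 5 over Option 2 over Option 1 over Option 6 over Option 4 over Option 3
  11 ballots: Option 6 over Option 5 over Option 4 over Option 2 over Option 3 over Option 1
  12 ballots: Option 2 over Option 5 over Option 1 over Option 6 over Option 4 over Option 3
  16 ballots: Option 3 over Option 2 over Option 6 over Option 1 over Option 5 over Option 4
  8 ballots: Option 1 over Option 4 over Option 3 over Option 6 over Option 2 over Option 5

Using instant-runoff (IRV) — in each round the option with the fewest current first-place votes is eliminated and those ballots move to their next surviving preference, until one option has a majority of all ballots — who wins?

Option 5

Round 1: Option 1 8, Option 2 12, Option 3 32, Option 4 0, Option 5 21, Option 6 11. Option 4 eliminated.
Round 2: Option 1 8, Option 2 12, Option 3 32, Option 5 21, Option 6 11. Option 1 eliminated.
Round 3: Option 2 12, Option 3 40, Option 5 21, Option 6 11. Option 6 eliminated.
Round 4: Option 2 12, Option 3 40, Option 5 32. Option 2 eliminated.
Round 5: Option 3 40, Option 5 44. Option 5 has a majority (≥43).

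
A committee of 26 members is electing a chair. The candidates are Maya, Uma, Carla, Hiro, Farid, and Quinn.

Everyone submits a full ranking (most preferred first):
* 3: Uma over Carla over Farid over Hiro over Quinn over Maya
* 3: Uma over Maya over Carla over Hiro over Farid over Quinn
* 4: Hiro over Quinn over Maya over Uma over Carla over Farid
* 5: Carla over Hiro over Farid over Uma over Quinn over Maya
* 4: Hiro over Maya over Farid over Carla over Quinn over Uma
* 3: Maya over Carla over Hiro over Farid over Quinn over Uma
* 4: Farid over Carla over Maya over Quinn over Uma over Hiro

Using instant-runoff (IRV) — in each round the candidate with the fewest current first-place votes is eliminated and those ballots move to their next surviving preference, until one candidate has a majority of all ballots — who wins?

Carla

Round 1: Maya 3, Uma 6, Carla 5, Hiro 8, Farid 4, Quinn 0. Quinn eliminated.
Round 2: Maya 3, Uma 6, Carla 5, Hiro 8, Farid 4. Maya eliminated.
Round 3: Uma 6, Carla 8, Hiro 8, Farid 4. Farid eliminated.
Round 4: Uma 6, Carla 12, Hiro 8. Uma eliminated.
Round 5: Carla 18, Hiro 8. Carla has a majority (≥14).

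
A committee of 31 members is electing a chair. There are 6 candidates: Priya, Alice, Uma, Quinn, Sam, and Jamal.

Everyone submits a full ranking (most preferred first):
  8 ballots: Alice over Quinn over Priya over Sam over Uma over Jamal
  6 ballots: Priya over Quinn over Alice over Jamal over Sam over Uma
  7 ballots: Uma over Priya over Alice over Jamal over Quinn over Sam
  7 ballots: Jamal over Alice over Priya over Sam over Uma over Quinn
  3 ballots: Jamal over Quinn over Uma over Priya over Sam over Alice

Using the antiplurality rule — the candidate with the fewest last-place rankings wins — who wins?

Last-place votes: Priya 0, Alice 3, Uma 6, Quinn 7, Sam 7, Jamal 8.

Priya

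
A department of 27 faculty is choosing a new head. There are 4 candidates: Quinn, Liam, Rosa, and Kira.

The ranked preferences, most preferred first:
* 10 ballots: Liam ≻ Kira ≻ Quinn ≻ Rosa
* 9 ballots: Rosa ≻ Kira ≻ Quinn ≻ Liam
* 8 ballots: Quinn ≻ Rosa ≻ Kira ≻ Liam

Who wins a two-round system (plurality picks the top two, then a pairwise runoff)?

Rosa

Round 1 first-place votes: Quinn 8, Liam 10, Rosa 9, Kira 0. Liam and Rosa advance.
Runoff: Liam is ranked above Rosa on 10 ballots, Rosa above Liam on 17.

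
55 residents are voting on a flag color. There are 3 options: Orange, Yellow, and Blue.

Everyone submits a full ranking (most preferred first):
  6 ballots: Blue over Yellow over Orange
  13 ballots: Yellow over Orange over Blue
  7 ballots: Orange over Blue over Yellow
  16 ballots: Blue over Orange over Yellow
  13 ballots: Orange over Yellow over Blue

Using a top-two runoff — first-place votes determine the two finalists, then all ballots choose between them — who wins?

Round 1 first-place votes: Orange 20, Yellow 13, Blue 22. Blue and Orange advance.
Runoff: Blue is ranked above Orange on 22 ballots, Orange above Blue on 33.

Orange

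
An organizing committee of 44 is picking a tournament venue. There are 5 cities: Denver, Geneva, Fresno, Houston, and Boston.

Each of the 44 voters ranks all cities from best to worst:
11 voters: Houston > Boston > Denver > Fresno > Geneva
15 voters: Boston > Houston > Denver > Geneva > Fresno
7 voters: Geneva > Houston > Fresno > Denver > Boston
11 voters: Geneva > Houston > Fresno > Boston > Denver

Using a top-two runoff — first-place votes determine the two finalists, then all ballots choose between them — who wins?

Boston

Round 1 first-place votes: Denver 0, Geneva 18, Fresno 0, Houston 11, Boston 15. Geneva and Boston advance.
Runoff: Geneva is ranked above Boston on 18 ballots, Boston above Geneva on 26.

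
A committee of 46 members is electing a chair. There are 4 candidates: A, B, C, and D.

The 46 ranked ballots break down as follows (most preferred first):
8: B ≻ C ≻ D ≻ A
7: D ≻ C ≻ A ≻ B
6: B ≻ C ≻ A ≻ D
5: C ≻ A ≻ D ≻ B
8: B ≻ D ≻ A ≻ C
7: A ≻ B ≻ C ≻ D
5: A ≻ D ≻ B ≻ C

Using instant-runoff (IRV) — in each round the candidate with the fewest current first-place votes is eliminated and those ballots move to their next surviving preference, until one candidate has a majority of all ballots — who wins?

A

Round 1: A 12, B 22, C 5, D 7. C eliminated.
Round 2: A 17, B 22, D 7. D eliminated.
Round 3: A 24, B 22. A has a majority (≥24).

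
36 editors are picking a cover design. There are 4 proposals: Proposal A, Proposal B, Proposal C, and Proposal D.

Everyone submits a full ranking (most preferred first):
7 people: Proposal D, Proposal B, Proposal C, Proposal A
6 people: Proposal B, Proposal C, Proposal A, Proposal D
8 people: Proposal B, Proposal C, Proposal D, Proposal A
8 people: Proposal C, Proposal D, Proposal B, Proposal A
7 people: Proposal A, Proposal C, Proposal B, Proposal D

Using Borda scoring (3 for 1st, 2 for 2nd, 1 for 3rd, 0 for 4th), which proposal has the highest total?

Proposal C

Proposal A: 7×0 + 6×1 + 8×0 + 8×0 + 7×3 = 27
Proposal B: 7×2 + 6×3 + 8×3 + 8×1 + 7×1 = 71
Proposal C: 7×1 + 6×2 + 8×2 + 8×3 + 7×2 = 73
Proposal D: 7×3 + 6×0 + 8×1 + 8×2 + 7×0 = 45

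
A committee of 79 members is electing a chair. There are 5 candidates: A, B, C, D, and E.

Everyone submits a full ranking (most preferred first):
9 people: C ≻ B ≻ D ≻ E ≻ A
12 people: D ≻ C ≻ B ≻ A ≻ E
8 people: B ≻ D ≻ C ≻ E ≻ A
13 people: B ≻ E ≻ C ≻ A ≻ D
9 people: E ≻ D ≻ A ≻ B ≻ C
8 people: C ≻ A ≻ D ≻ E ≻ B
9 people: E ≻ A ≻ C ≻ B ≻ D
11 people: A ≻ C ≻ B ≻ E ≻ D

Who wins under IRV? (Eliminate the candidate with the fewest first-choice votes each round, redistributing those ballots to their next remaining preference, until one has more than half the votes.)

Round 1: A 11, B 21, C 17, D 12, E 18. A eliminated.
Round 2: B 21, C 28, D 12, E 18. D eliminated.
Round 3: B 21, C 40, E 18. C has a majority (≥40).

C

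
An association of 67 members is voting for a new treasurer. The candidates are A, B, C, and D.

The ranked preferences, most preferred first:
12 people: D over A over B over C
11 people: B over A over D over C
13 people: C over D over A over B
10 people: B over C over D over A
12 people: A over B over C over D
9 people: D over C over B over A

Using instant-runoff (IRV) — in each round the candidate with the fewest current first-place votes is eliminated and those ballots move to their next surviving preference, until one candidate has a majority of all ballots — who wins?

D

Round 1: A 12, B 21, C 13, D 21. A eliminated.
Round 2: B 33, C 13, D 21. C eliminated.
Round 3: B 33, D 34. D has a majority (≥34).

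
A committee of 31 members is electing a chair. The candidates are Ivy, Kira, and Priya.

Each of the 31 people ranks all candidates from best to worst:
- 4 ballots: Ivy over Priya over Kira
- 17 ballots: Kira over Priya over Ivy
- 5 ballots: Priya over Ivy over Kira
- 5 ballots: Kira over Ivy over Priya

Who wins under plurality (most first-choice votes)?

Kira

First-place votes: Ivy 4, Kira 22, Priya 5.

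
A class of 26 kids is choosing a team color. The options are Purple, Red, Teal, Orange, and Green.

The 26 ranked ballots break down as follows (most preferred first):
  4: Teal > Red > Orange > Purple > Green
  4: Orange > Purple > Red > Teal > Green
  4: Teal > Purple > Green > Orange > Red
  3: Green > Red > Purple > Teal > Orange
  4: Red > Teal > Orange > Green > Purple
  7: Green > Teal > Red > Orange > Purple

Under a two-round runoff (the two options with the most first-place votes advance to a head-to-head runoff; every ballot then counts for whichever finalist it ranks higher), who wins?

Teal

Round 1 first-place votes: Purple 0, Red 4, Teal 8, Orange 4, Green 10. Green and Teal advance.
Runoff: Green is ranked above Teal on 10 ballots, Teal above Green on 16.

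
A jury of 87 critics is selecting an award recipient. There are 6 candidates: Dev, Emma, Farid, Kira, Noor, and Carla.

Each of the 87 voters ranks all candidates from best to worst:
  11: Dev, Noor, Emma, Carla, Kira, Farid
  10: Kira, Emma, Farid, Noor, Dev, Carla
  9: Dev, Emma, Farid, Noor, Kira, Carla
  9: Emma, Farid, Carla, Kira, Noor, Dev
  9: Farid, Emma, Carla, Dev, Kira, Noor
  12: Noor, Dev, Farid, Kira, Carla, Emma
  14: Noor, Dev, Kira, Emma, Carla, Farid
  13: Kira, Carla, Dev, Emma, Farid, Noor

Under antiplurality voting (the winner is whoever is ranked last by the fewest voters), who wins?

Last-place votes: Dev 9, Emma 12, Farid 25, Kira 0, Noor 22, Carla 19.

Kira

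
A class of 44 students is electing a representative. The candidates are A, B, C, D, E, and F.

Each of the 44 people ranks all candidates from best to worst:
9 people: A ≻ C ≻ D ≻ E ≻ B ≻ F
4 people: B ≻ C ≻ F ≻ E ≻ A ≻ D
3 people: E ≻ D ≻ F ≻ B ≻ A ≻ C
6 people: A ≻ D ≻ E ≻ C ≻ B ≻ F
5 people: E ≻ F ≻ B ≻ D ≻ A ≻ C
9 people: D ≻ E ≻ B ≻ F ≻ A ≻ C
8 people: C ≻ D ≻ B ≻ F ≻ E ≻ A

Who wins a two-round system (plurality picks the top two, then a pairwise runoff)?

Round 1 first-place votes: A 15, B 4, C 8, D 9, E 8, F 0. A and D advance.
Runoff: A is ranked above D on 19 ballots, D above A on 25.

D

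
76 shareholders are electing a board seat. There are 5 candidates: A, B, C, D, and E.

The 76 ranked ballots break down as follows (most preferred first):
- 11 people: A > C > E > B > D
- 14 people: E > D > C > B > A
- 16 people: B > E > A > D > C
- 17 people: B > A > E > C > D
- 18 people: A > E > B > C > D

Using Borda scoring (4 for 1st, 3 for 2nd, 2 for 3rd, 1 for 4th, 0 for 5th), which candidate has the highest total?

E

A: 11×4 + 14×0 + 16×2 + 17×3 + 18×4 = 199
B: 11×1 + 14×1 + 16×4 + 17×4 + 18×2 = 193
C: 11×3 + 14×2 + 16×0 + 17×1 + 18×1 = 96
D: 11×0 + 14×3 + 16×1 + 17×0 + 18×0 = 58
E: 11×2 + 14×4 + 16×3 + 17×2 + 18×3 = 214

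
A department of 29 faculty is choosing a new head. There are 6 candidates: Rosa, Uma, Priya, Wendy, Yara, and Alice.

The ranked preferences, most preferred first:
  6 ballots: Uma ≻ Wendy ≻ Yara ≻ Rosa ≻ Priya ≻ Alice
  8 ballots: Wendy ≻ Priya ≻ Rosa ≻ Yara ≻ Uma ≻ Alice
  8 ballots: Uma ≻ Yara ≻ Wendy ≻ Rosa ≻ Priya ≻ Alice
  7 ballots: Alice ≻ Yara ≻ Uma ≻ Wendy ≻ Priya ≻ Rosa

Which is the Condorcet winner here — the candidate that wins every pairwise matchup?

Yara vs Rosa: 21–8
Yara vs Uma: 15–14
Yara vs Priya: 21–8
Yara vs Wendy: 15–14
Yara vs Alice: 22–7
Yara beats every other candidate.

Yara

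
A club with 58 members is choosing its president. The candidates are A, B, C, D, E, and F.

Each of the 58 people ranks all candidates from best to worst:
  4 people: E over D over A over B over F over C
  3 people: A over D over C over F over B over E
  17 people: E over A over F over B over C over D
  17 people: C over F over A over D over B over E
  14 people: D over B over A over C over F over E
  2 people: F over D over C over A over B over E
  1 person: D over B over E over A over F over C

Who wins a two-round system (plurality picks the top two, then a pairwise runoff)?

C

Round 1 first-place votes: A 3, B 0, C 17, D 15, E 21, F 2. E and C advance.
Runoff: E is ranked above C on 22 ballots, C above E on 36.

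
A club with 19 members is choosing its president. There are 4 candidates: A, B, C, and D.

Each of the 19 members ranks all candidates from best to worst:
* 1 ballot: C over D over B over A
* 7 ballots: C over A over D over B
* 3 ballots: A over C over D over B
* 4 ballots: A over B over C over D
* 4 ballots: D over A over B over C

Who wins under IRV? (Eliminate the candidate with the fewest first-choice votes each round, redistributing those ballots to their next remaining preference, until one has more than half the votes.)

A

Round 1: A 7, B 0, C 8, D 4. B eliminated.
Round 2: A 7, C 8, D 4. D eliminated.
Round 3: A 11, C 8. A has a majority (≥10).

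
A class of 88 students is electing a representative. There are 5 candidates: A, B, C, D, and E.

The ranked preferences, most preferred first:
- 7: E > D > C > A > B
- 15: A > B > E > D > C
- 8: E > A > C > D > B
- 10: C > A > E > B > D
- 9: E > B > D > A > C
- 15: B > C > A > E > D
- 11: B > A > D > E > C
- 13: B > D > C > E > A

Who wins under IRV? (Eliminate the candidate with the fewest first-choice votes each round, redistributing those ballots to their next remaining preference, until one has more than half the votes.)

Round 1: A 15, B 39, C 10, D 0, E 24. D eliminated.
Round 2: A 15, B 39, C 10, E 24. C eliminated.
Round 3: A 25, B 39, E 24. E eliminated.
Round 4: A 40, B 48. B has a majority (≥45).

B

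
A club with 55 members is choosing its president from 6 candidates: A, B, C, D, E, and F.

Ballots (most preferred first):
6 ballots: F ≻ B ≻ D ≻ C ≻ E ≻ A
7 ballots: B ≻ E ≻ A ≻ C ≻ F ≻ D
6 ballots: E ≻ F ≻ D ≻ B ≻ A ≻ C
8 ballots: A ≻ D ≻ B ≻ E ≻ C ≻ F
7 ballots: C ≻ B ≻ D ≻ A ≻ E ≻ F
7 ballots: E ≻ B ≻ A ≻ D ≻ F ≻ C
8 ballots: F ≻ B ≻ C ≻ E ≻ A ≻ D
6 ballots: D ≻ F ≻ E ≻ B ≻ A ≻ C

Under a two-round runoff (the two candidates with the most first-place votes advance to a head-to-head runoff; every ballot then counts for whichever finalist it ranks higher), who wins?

Round 1 first-place votes: A 8, B 7, C 7, D 6, E 13, F 14. F and E advance.
Runoff: F is ranked above E on 20 ballots, E above F on 35.

E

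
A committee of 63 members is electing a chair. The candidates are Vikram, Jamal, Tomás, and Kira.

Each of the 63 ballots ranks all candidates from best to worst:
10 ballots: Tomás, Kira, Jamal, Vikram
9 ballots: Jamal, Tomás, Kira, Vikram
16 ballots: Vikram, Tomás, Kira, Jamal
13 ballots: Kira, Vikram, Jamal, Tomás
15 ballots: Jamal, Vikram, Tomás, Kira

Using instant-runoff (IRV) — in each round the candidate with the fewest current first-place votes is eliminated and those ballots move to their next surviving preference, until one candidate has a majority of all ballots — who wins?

Kira

Round 1: Vikram 16, Jamal 24, Tomás 10, Kira 13. Tomás eliminated.
Round 2: Vikram 16, Jamal 24, Kira 23. Vikram eliminated.
Round 3: Jamal 24, Kira 39. Kira has a majority (≥32).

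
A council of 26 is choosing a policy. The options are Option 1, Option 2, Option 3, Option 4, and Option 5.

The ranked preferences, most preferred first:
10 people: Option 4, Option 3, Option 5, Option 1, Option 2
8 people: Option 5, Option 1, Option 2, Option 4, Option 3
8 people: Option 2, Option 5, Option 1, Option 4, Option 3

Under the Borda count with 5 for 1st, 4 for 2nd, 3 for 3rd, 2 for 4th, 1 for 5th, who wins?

Option 5

Option 1: 10×2 + 8×4 + 8×3 = 76
Option 2: 10×1 + 8×3 + 8×5 = 74
Option 3: 10×4 + 8×1 + 8×1 = 56
Option 4: 10×5 + 8×2 + 8×2 = 82
Option 5: 10×3 + 8×5 + 8×4 = 102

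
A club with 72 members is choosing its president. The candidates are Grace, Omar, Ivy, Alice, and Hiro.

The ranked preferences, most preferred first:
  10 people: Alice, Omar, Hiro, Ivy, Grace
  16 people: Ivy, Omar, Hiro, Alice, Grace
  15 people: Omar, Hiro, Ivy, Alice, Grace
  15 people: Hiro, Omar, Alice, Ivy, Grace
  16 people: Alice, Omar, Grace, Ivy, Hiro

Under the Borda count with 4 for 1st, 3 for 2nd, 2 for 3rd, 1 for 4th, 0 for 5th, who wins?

Omar

Grace: 10×0 + 16×0 + 15×0 + 15×0 + 16×2 = 32
Omar: 10×3 + 16×3 + 15×4 + 15×3 + 16×3 = 231
Ivy: 10×1 + 16×4 + 15×2 + 15×1 + 16×1 = 135
Alice: 10×4 + 16×1 + 15×1 + 15×2 + 16×4 = 165
Hiro: 10×2 + 16×2 + 15×3 + 15×4 + 16×0 = 157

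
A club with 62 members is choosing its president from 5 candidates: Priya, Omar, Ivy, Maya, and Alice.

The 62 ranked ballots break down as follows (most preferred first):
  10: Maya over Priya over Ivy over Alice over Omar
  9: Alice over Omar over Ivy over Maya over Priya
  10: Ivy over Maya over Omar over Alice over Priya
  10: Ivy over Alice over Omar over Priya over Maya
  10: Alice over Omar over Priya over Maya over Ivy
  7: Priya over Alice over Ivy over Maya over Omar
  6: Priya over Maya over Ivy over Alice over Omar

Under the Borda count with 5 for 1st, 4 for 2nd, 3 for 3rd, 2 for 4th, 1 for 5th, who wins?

Priya: 10×4 + 9×1 + 10×1 + 10×2 + 10×3 + 7×5 + 6×5 = 174
Omar: 10×1 + 9×4 + 10×3 + 10×3 + 10×4 + 7×1 + 6×1 = 159
Ivy: 10×3 + 9×3 + 10×5 + 10×5 + 10×1 + 7×3 + 6×3 = 206
Maya: 10×5 + 9×2 + 10×4 + 10×1 + 10×2 + 7×2 + 6×4 = 176
Alice: 10×2 + 9×5 + 10×2 + 10×4 + 10×5 + 7×4 + 6×2 = 215

Alice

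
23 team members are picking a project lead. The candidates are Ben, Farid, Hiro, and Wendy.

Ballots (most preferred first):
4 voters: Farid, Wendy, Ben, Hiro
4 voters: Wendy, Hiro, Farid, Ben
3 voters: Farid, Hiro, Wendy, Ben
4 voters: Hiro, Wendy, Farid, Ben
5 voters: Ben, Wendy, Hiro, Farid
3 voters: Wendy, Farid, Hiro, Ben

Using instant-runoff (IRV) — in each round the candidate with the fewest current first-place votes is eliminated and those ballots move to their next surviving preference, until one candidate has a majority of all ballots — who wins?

Round 1: Ben 5, Farid 7, Hiro 4, Wendy 7. Hiro eliminated.
Round 2: Ben 5, Farid 7, Wendy 11. Ben eliminated.
Round 3: Farid 7, Wendy 16. Wendy has a majority (≥12).

Wendy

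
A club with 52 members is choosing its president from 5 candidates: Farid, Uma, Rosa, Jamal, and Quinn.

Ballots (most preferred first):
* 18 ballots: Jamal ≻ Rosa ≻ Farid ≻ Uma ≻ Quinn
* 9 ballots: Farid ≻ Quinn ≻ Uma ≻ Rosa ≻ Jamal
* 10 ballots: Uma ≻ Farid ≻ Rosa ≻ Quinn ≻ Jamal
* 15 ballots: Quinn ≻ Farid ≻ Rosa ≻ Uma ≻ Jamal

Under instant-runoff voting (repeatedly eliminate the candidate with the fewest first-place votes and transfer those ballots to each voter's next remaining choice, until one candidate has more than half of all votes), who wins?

Quinn

Round 1: Farid 9, Uma 10, Rosa 0, Jamal 18, Quinn 15. Rosa eliminated.
Round 2: Farid 9, Uma 10, Jamal 18, Quinn 15. Farid eliminated.
Round 3: Uma 10, Jamal 18, Quinn 24. Uma eliminated.
Round 4: Jamal 18, Quinn 34. Quinn has a majority (≥27).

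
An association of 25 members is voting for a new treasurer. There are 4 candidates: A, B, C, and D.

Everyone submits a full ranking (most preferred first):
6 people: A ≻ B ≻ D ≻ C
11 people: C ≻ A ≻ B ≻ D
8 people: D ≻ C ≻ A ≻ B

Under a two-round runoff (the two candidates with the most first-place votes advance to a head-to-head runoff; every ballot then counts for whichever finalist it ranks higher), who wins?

D

Round 1 first-place votes: A 6, B 0, C 11, D 8. C and D advance.
Runoff: C is ranked above D on 11 ballots, D above C on 14.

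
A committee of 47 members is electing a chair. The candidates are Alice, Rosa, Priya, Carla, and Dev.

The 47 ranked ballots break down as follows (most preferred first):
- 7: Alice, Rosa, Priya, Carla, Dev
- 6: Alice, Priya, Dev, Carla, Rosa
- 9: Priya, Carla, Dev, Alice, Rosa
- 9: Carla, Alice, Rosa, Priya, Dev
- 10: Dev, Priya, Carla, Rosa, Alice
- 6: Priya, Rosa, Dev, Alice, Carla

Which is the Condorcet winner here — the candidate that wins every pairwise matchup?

Priya

Priya vs Alice: 25–22
Priya vs Rosa: 31–16
Priya vs Carla: 38–9
Priya vs Dev: 37–10
Priya beats every other candidate.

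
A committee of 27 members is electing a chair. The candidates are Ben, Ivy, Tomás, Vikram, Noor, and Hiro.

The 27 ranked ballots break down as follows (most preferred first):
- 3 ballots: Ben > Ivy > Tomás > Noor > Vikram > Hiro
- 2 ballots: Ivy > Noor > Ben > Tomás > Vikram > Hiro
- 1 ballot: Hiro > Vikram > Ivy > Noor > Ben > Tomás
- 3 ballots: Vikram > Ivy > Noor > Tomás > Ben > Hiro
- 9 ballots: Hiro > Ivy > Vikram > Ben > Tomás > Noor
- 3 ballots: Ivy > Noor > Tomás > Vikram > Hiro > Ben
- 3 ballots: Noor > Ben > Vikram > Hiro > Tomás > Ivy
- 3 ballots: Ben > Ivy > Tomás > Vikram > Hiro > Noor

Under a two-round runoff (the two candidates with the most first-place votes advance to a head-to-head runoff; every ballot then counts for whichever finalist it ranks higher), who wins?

Round 1 first-place votes: Ben 6, Ivy 5, Tomás 0, Vikram 3, Noor 3, Hiro 10. Hiro and Ben advance.
Runoff: Hiro is ranked above Ben on 13 ballots, Ben above Hiro on 14.

Ben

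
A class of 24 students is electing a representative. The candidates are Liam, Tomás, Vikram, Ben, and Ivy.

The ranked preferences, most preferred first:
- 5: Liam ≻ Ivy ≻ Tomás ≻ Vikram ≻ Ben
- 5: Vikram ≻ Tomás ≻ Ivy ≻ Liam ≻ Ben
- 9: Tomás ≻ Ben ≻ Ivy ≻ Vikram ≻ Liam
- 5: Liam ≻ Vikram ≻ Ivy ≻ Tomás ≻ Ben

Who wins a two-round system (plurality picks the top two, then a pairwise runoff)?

Tomás

Round 1 first-place votes: Liam 10, Tomás 9, Vikram 5, Ben 0, Ivy 0. Liam and Tomás advance.
Runoff: Liam is ranked above Tomás on 10 ballots, Tomás above Liam on 14.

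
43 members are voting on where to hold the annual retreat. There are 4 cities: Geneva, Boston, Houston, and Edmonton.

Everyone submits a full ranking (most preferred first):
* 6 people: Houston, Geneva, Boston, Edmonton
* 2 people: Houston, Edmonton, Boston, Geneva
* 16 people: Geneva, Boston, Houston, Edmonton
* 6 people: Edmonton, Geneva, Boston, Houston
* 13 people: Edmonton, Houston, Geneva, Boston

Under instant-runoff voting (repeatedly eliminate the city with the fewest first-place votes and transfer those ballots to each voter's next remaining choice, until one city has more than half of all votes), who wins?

Round 1: Geneva 16, Boston 0, Houston 8, Edmonton 19. Boston eliminated.
Round 2: Geneva 16, Houston 8, Edmonton 19. Houston eliminated.
Round 3: Geneva 22, Edmonton 21. Geneva has a majority (≥22).

Geneva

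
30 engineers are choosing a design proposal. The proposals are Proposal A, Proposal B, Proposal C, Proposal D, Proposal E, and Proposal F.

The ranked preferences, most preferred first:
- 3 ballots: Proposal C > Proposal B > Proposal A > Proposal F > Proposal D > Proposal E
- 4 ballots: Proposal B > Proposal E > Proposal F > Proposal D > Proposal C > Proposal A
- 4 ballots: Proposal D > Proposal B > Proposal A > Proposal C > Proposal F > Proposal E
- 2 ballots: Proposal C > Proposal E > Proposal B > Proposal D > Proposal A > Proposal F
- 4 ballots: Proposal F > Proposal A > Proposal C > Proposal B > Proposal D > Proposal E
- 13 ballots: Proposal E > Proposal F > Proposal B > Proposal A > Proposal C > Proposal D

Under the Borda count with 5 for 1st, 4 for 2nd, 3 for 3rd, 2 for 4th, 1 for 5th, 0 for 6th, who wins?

Proposal B

Proposal A: 3×3 + 4×0 + 4×3 + 2×1 + 4×4 + 13×2 = 65
Proposal B: 3×4 + 4×5 + 4×4 + 2×3 + 4×2 + 13×3 = 101
Proposal C: 3×5 + 4×1 + 4×2 + 2×5 + 4×3 + 13×1 = 62
Proposal D: 3×1 + 4×2 + 4×5 + 2×2 + 4×1 + 13×0 = 39
Proposal E: 3×0 + 4×4 + 4×0 + 2×4 + 4×0 + 13×5 = 89
Proposal F: 3×2 + 4×3 + 4×1 + 2×0 + 4×5 + 13×4 = 94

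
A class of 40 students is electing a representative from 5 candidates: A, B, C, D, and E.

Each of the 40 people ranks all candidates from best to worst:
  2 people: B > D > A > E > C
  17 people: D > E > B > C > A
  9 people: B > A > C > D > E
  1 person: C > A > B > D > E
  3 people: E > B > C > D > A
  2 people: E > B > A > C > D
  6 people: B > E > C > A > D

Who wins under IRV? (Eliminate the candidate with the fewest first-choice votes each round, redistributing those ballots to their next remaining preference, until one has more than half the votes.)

Round 1: A 0, B 17, C 1, D 17, E 5. A eliminated.
Round 2: B 17, C 1, D 17, E 5. C eliminated.
Round 3: B 18, D 17, E 5. E eliminated.
Round 4: B 23, D 17. B has a majority (≥21).

B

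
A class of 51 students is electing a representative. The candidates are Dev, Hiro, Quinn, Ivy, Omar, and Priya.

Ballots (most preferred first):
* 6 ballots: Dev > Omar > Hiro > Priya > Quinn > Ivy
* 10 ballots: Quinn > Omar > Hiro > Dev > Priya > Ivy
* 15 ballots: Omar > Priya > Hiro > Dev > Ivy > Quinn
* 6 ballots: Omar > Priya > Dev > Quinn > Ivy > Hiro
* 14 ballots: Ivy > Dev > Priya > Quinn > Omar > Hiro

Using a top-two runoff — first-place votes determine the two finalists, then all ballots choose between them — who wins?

Round 1 first-place votes: Dev 6, Hiro 0, Quinn 10, Ivy 14, Omar 21, Priya 0. Omar and Ivy advance.
Runoff: Omar is ranked above Ivy on 37 ballots, Ivy above Omar on 14.

Omar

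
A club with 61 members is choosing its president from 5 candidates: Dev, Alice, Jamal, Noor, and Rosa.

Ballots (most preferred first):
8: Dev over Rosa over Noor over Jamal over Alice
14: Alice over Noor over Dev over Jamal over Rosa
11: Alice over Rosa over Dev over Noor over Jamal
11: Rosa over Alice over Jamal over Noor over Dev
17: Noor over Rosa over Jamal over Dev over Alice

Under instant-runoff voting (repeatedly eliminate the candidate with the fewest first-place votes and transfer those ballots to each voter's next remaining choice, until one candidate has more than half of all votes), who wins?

Rosa

Round 1: Dev 8, Alice 25, Jamal 0, Noor 17, Rosa 11. Jamal eliminated.
Round 2: Dev 8, Alice 25, Noor 17, Rosa 11. Dev eliminated.
Round 3: Alice 25, Noor 17, Rosa 19. Noor eliminated.
Round 4: Alice 25, Rosa 36. Rosa has a majority (≥31).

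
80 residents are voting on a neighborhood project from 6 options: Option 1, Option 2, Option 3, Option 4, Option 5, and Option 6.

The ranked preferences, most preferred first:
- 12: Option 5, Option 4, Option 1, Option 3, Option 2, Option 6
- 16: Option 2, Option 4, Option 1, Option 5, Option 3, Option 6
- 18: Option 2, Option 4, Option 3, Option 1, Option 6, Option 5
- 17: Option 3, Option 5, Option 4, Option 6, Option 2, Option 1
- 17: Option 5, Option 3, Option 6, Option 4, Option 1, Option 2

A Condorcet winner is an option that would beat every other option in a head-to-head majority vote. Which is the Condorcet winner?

Option 5

Option 5 vs Option 1: 46–34
Option 5 vs Option 2: 46–34
Option 5 vs Option 3: 45–35
Option 5 vs Option 4: 46–34
Option 5 vs Option 6: 62–18
Option 5 beats every other option.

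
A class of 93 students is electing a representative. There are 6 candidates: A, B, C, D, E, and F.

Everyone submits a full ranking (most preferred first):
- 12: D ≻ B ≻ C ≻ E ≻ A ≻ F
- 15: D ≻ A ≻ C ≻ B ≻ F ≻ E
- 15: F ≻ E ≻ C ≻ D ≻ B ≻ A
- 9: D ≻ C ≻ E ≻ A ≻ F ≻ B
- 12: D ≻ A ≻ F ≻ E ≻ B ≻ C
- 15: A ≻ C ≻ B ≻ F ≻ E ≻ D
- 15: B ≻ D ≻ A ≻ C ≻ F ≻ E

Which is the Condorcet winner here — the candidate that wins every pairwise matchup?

D vs A: 78–15
D vs B: 63–30
D vs C: 63–30
D vs E: 63–30
D vs F: 63–30
D beats every other candidate.

D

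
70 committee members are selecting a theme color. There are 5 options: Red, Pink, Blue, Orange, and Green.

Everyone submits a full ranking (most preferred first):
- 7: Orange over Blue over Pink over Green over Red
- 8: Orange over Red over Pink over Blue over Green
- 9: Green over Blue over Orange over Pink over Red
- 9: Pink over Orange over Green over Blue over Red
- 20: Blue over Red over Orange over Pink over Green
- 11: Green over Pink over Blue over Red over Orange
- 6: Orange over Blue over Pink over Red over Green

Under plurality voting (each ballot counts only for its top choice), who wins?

First-place votes: Red 0, Pink 9, Blue 20, Orange 21, Green 20.

Orange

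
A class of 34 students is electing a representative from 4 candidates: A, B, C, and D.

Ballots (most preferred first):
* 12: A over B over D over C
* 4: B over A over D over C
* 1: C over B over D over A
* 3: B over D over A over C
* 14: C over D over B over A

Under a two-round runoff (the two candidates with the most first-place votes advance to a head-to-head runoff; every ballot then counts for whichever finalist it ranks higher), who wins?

A

Round 1 first-place votes: A 12, B 7, C 15, D 0. C and A advance.
Runoff: C is ranked above A on 15 ballots, A above C on 19.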